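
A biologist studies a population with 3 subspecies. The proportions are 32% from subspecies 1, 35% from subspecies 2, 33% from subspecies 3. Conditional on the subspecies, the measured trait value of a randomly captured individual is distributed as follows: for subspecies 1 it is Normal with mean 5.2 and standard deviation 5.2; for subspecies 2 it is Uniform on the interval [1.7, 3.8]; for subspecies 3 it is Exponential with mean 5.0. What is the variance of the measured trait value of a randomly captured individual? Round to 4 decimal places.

18.2926

Per component, 1: μ=5.2, E[X²]=54.08; 2: μ=2.75, E[X²]=7.93; 3: μ=5, E[X²]=50.
E[X] = 0.32·5.2 + 0.35·2.75 + 0.33·5 = 4.2765.
E[X²] = 0.32·54.08 + 0.35·7.93 + 0.33·50 = 36.5811.
Var(X) = E[X²] − (E[X])² = 36.5811 − 18.2885 = 18.2926.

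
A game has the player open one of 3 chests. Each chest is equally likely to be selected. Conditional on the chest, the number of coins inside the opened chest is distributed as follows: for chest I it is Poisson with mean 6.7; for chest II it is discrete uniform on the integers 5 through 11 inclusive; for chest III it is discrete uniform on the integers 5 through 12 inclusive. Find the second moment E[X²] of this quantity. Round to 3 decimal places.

65.697

For each component E[X²] = Var + (mean)², giving I: 51.59; II: 68; III: 77.5.
Overall E[X²] = 0.333333·51.59 + 0.333333·68 + 0.333333·77.5 = 65.6967.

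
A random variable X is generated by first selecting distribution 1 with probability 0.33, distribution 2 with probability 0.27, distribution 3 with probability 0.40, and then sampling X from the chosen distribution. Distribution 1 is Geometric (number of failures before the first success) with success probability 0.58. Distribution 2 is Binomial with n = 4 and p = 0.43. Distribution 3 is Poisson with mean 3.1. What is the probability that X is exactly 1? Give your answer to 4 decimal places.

0.2223

Conditional on each component, P(X = 1): 1: 0.2436; 2: 0.318532; 3: 0.139653.
By total probability, P(X = 1) = 0.33·0.2436 + 0.27·0.318532 + 0.4·0.139653 = 0.222253.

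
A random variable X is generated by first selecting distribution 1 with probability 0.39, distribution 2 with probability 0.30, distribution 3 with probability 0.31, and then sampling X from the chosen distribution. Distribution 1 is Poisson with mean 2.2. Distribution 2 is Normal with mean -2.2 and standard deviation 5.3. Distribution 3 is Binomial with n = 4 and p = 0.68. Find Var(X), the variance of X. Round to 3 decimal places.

Per component, 1: μ=2.2, E[X²]=7.04; 2: μ=-2.2, E[X²]=32.93; 3: μ=2.72, E[X²]=8.2688.
E[X] = 0.39·2.2 + 0.3·-2.2 + 0.31·2.72 = 1.0412.
E[X²] = 0.39·7.04 + 0.3·32.93 + 0.31·8.2688 = 15.1879.
Var(X) = E[X²] − (E[X])² = 15.1879 − 1.0841 = 14.1038.

14.104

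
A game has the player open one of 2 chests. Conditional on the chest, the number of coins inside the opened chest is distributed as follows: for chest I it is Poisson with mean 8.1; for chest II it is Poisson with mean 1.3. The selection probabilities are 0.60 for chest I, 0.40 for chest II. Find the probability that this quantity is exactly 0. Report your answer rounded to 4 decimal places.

0.1092

Conditional on each chest, P(X = 0): I: 0.000303539; II: 0.272532.
By total probability, P(X = 0) = 0.6·0.000303539 + 0.4·0.272532 = 0.109195.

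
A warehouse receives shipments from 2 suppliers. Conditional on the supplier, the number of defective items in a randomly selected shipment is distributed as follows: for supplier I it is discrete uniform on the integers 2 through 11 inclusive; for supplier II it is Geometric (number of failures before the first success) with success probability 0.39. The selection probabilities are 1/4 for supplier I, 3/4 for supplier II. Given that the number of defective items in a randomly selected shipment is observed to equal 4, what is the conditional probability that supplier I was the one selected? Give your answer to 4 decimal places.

Likelihoods P(X=4 | ·): I: 0.1; II: 0.0539988.
Posterior ∝ prior × likelihood. Numerator for I: 0.25·0.1 = 0.025.
Normalizing constant: 0.25·0.1 + 0.75·0.0539988 = 0.0654991.
P(I | observation) = 0.025 / 0.0654991 = 0.381685.

0.3817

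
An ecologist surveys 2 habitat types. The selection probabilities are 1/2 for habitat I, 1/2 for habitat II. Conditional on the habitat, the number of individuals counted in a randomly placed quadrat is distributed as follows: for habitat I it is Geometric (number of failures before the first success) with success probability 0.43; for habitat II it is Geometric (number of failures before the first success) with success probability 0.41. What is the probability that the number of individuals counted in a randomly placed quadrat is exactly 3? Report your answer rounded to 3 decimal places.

Conditional on each habitat, P(X = 3): I: 0.079633; II: 0.0842054.
By total probability, P(X = 3) = 0.5·0.079633 + 0.5·0.0842054 = 0.0819192.

0.082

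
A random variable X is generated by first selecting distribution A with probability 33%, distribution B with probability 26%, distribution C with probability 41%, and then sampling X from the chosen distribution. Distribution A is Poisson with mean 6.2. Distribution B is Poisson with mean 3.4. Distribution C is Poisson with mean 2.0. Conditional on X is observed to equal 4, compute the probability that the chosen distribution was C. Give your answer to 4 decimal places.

0.2923

Likelihoods P(X=4 | ·): A: 0.124948; B: 0.185825; C: 0.0902235.
Posterior ∝ prior × likelihood. Numerator for C: 0.41·0.0902235 = 0.0369916.
Normalizing constant: 0.33·0.124948 + 0.26·0.185825 + 0.41·0.0902235 = 0.126539.
P(C | observation) = 0.0369916 / 0.126539 = 0.292334.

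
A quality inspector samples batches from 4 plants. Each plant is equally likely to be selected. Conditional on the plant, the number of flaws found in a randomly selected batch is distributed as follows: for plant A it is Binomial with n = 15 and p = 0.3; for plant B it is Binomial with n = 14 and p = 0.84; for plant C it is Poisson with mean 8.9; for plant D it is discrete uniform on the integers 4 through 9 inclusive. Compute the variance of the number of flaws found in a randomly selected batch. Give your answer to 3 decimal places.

Per component, A: μ=4.5, E[X²]=23.4; B: μ=11.76, E[X²]=140.179; C: μ=8.9, E[X²]=88.11; D: μ=6.5, E[X²]=45.1667.
E[X] = 0.25·4.5 + 0.25·11.76 + 0.25·8.9 + 0.25·6.5 = 7.915.
E[X²] = 0.25·23.4 + 0.25·140.179 + 0.25·88.11 + 0.25·45.1667 = 74.214.
Var(X) = E[X²] − (E[X])² = 74.214 − 62.6472 = 11.5667.

11.567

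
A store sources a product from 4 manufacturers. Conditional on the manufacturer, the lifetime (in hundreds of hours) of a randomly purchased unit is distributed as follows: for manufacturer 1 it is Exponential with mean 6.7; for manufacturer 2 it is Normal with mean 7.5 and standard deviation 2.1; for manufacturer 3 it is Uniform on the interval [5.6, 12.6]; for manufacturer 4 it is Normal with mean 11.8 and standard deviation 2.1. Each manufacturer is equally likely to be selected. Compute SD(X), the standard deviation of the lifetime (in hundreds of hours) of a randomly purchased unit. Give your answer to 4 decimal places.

Per component, 1: μ=6.7, E[X²]=89.78; 2: μ=7.5, E[X²]=60.66; 3: μ=9.1, E[X²]=86.8933; 4: μ=11.8, E[X²]=143.65.
E[X] = 0.25·6.7 + 0.25·7.5 + 0.25·9.1 + 0.25·11.8 = 8.775.
E[X²] = 0.25·89.78 + 0.25·60.66 + 0.25·86.8933 + 0.25·143.65 = 95.2458.
Var(X) = E[X²] − (E[X])² = 95.2458 − 77.0006 = 18.2452.
SD(X) = √18.2452 = 4.27144.

4.2714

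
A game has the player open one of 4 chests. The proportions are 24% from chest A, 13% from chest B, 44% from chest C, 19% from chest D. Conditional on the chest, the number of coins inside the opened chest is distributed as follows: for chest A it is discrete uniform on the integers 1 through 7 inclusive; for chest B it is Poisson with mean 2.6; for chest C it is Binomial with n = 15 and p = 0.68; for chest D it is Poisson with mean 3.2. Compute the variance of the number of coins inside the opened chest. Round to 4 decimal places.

14.9009

Per component, A: μ=4, E[X²]=20; B: μ=2.6, E[X²]=9.36; C: μ=10.2, E[X²]=107.304; D: μ=3.2, E[X²]=13.44.
E[X] = 0.24·4 + 0.13·2.6 + 0.44·10.2 + 0.19·3.2 = 6.394.
E[X²] = 0.24·20 + 0.13·9.36 + 0.44·107.304 + 0.19·13.44 = 55.7842.
Var(X) = E[X²] − (E[X])² = 55.7842 − 40.8832 = 14.9009.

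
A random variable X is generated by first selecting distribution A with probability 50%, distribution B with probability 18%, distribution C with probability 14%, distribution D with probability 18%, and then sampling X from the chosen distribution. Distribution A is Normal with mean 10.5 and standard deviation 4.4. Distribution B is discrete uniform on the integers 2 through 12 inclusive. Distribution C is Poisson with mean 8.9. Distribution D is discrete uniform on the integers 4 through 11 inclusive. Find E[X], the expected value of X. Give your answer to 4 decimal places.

Component means — A: 10.5; B: 7; C: 8.9; D: 7.5.
E[X] = 0.5·10.5 + 0.18·7 + 0.14·8.9 + 0.18·7.5 = 9.106.

9.1060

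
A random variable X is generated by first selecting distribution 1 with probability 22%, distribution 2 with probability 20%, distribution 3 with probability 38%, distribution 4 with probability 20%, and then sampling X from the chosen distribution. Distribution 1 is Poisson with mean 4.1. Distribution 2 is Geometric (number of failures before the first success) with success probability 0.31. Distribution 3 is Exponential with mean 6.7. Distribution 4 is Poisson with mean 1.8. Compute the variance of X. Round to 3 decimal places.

Per component, 1: μ=4.1, E[X²]=20.91; 2: μ=2.22581, E[X²]=12.1342; 3: μ=6.7, E[X²]=89.78; 4: μ=1.8, E[X²]=5.04.
E[X] = 0.22·4.1 + 0.2·2.22581 + 0.38·6.7 + 0.2·1.8 = 4.25316.
E[X²] = 0.22·20.91 + 0.2·12.1342 + 0.38·89.78 + 0.2·5.04 = 42.1514.
Var(X) = E[X²] − (E[X])² = 42.1514 − 18.0894 = 24.0621.

24.062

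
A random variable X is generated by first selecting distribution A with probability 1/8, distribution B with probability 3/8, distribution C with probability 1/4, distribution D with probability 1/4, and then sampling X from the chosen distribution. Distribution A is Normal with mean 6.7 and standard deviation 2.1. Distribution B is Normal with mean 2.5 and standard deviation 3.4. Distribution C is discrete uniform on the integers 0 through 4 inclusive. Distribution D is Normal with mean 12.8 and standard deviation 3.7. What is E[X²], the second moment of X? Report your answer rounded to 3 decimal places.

For each component E[X²] = Var + (mean)², giving A: 49.3; B: 17.81; C: 6; D: 177.53.
Overall E[X²] = 0.125·49.3 + 0.375·17.81 + 0.25·6 + 0.25·177.53 = 58.7238.

58.724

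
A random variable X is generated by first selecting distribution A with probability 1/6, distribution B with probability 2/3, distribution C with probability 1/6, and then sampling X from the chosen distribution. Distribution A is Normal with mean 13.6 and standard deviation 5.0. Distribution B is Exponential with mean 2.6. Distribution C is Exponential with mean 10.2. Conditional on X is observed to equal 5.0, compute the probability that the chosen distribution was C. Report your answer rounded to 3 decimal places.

Likelihoods f(5.0 | ·): A: 0.0181774; B: 0.0562141; C: 0.0600496.
Posterior ∝ prior × likelihood. Numerator for C: 0.166667·0.0600496 = 0.0100083.
Normalizing constant: 0.166667·0.0181774 + 0.666667·0.0562141 + 0.166667·0.0600496 = 0.0505139.
P(C | observation) = 0.0100083 / 0.0505139 = 0.198129.

0.198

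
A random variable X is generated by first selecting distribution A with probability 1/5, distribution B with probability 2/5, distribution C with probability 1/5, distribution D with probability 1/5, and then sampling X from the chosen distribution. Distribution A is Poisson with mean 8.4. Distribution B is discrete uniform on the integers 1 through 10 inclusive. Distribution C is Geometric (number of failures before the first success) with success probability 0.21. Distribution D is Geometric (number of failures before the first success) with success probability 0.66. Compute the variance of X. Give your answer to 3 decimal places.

Per component, A: μ=8.4, E[X²]=78.96; B: μ=5.5, E[X²]=38.5; C: μ=3.7619, E[X²]=32.0658; D: μ=0.515152, E[X²]=1.04591.
E[X] = 0.2·8.4 + 0.4·5.5 + 0.2·3.7619 + 0.2·0.515152 = 4.73541.
E[X²] = 0.2·78.96 + 0.4·38.5 + 0.2·32.0658 + 0.2·1.04591 = 37.8143.
Var(X) = E[X²] − (E[X])² = 37.8143 − 22.4241 = 15.3902.

15.390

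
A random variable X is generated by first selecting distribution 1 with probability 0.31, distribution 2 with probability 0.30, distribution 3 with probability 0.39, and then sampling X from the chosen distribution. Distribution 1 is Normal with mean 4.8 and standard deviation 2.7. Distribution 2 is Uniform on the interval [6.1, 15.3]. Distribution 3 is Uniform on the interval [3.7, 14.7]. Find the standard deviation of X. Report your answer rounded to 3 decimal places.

Per component, 1: μ=4.8, E[X²]=30.33; 2: μ=10.7, E[X²]=121.543; 3: μ=9.2, E[X²]=94.7233.
E[X] = 0.31·4.8 + 0.3·10.7 + 0.39·9.2 = 8.286.
E[X²] = 0.31·30.33 + 0.3·121.543 + 0.39·94.7233 = 82.8074.
Var(X) = E[X²] − (E[X])² = 82.8074 − 68.6578 = 14.1496.
SD(X) = √14.1496 = 3.7616.

3.762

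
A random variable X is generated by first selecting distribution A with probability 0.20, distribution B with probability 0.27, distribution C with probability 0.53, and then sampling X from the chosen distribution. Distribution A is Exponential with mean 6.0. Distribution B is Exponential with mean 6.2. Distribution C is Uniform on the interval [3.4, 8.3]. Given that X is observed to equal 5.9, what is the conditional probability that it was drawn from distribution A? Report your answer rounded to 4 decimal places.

0.0907

Likelihoods f(5.9 | ·): A: 0.0623437; B: 0.0622771; C: 0.204082.
Posterior ∝ prior × likelihood. Numerator for A: 0.2·0.0623437 = 0.0124687.
Normalizing constant: 0.2·0.0623437 + 0.27·0.0622771 + 0.53·0.204082 = 0.137447.
P(A | observation) = 0.0124687 / 0.137447 = 0.0907168.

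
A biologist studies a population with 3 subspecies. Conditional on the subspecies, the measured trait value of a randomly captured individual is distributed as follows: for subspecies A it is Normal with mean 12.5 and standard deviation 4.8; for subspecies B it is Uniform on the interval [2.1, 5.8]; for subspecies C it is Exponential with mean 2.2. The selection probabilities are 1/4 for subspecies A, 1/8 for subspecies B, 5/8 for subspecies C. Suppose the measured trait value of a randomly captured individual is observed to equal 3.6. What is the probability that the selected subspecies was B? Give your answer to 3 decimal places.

Likelihoods f(3.6 | ·): A: 0.0148981; B: 0.27027; C: 0.088494.
Posterior ∝ prior × likelihood. Numerator for B: 0.125·0.27027 = 0.0337838.
Normalizing constant: 0.25·0.0148981 + 0.125·0.27027 + 0.625·0.088494 = 0.092817.
P(B | observation) = 0.0337838 / 0.092817 = 0.363983.

0.364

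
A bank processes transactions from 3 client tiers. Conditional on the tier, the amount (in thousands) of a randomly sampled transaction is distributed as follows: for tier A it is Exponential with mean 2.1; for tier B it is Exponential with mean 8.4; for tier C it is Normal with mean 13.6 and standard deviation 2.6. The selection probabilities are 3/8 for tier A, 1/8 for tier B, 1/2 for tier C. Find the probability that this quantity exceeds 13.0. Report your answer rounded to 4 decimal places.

0.3230

Conditional on each tier, P(X > 13.0): A: 0.00204885; B: 0.212754; C: 0.591253.
By total probability, P(X > 13.0) = 0.375·0.00204885 + 0.125·0.212754 + 0.5·0.591253 = 0.322989.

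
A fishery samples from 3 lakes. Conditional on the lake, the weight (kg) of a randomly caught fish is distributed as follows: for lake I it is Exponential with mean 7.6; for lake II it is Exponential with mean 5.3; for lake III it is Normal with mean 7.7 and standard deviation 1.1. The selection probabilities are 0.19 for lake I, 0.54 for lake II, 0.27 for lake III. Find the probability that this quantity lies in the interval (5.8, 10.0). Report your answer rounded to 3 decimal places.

0.390

Conditional on each lake, P(5.8 < X < 10.0): I: 0.197929; II: 0.183203; III: 0.939673.
By total probability, P(5.8 < X < 10.0) = 0.19·0.197929 + 0.54·0.183203 + 0.27·0.939673 = 0.390248.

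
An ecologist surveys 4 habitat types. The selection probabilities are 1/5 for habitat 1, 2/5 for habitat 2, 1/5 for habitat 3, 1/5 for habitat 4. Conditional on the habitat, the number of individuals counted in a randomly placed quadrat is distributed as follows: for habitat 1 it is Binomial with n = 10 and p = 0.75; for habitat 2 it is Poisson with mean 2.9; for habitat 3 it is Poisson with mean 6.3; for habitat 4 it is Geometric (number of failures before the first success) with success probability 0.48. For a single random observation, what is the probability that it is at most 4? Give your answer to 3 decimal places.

Conditional on each habitat, P(X ≤ 4): 1: 0.0197277; 2: 0.831777; 3: 0.246904; 4: 0.96198.
By total probability, P(X ≤ 4) = 0.2·0.0197277 + 0.4·0.831777 + 0.2·0.246904 + 0.2·0.96198 = 0.578433.

0.578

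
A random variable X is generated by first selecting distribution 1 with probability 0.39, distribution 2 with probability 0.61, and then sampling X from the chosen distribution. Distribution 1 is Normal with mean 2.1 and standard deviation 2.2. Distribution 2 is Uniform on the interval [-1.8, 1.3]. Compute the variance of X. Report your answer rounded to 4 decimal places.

Per component, 1: μ=2.1, E[X²]=9.25; 2: μ=-0.25, E[X²]=0.863333.
E[X] = 0.39·2.1 + 0.61·-0.25 = 0.6665.
E[X²] = 0.39·9.25 + 0.61·0.863333 = 4.13413.
Var(X) = E[X²] − (E[X])² = 4.13413 − 0.444222 = 3.68991.

3.6899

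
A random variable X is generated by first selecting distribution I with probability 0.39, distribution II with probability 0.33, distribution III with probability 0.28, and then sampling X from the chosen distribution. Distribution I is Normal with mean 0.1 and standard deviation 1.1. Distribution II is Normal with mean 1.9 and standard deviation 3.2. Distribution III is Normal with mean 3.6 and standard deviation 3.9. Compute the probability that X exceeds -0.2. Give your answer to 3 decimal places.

0.716

Conditional on each component, P(X > -0.2): I: 0.607469; II: 0.744168; III: 0.835061.
By total probability, P(X > -0.2) = 0.39·0.607469 + 0.33·0.744168 + 0.28·0.835061 = 0.716305.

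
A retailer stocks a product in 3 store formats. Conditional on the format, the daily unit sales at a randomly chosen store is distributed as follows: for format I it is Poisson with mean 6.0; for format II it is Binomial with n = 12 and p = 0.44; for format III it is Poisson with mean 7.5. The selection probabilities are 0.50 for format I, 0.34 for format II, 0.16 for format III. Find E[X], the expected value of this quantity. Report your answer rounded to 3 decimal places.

Component means — I: 6; II: 5.28; III: 7.5.
E[X] = 0.5·6 + 0.34·5.28 + 0.16·7.5 = 5.9952.

5.995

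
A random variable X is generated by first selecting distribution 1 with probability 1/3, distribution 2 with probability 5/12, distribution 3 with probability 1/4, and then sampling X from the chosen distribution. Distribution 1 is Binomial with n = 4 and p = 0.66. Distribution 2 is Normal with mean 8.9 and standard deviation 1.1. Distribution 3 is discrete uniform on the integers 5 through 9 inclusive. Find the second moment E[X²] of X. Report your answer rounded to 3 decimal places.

For each component E[X²] = Var + (mean)², giving 1: 7.8672; 2: 80.42; 3: 51.
Overall E[X²] = 0.333333·7.8672 + 0.416667·80.42 + 0.25·51 = 48.8807.

48.881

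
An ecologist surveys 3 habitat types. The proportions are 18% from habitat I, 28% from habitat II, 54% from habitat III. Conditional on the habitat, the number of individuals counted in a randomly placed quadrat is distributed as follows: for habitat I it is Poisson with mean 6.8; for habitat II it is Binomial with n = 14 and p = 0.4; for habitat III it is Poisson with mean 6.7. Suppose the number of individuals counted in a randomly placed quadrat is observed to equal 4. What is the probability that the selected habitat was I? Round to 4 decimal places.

Likelihoods P(X=4 | ·): I: 0.0992252; II: 0.154948; III: 0.103351.
Posterior ∝ prior × likelihood. Numerator for I: 0.18·0.0992252 = 0.0178605.
Normalizing constant: 0.18·0.0992252 + 0.28·0.154948 + 0.54·0.103351 = 0.117056.
P(I | observation) = 0.0178605 / 0.117056 = 0.152582.

0.1526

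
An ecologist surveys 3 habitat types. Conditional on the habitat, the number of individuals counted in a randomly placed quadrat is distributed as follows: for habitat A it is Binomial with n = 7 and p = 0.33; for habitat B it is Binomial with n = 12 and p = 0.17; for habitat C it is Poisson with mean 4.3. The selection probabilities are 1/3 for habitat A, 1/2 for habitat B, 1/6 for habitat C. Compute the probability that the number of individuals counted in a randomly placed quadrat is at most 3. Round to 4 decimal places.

0.7739

Conditional on each habitat, P(X ≤ 3): A: 0.831786; B: 0.867617; C: 0.377154.
By total probability, P(X ≤ 3) = 0.333333·0.831786 + 0.5·0.867617 + 0.166667·0.377154 = 0.773929.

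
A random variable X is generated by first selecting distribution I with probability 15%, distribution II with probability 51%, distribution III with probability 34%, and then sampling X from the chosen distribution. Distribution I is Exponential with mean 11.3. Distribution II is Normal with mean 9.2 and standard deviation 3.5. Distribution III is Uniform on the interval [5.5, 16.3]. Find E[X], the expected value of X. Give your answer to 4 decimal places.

Component means — I: 11.3; II: 9.2; III: 10.9.
E[X] = 0.15·11.3 + 0.51·9.2 + 0.34·10.9 = 10.093.

10.0930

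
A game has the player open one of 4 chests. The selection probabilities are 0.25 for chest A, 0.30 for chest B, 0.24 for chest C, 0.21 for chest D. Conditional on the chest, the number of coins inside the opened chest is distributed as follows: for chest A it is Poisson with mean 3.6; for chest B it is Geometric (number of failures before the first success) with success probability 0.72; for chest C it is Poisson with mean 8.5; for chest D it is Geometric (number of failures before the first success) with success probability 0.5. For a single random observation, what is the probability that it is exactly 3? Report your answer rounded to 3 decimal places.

0.076

Conditional on each chest, P(X = 3): A: 0.212469; B: 0.0158054; C: 0.0208258; D: 0.0625.
By total probability, P(X = 3) = 0.25·0.212469 + 0.3·0.0158054 + 0.24·0.0208258 + 0.21·0.0625 = 0.0759821.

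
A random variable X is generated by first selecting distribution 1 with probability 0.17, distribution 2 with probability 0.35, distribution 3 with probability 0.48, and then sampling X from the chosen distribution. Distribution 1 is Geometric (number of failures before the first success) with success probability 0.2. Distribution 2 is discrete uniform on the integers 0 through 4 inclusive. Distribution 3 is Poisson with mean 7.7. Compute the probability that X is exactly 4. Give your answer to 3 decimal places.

Conditional on each component, P(X = 4): 1: 0.08192; 2: 0.2; 3: 0.0663261.
By total probability, P(X = 4) = 0.17·0.08192 + 0.35·0.2 + 0.48·0.0663261 = 0.115763.

0.116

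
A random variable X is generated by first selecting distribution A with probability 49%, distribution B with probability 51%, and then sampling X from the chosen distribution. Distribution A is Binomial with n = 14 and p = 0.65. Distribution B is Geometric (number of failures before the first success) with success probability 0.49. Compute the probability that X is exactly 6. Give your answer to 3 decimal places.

0.029

Conditional on each component, P(X = 6): A: 0.0510011; B: 0.00862218.
By total probability, P(X = 6) = 0.49·0.0510011 + 0.51·0.00862218 = 0.0293879.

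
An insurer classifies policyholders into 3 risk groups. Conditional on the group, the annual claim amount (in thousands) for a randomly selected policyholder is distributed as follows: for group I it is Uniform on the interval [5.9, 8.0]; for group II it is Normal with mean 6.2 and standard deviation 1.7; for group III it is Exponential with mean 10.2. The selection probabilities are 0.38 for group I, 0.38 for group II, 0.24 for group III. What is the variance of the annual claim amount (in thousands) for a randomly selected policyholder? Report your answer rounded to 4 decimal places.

28.7112

Per component, I: μ=6.95, E[X²]=48.67; II: μ=6.2, E[X²]=41.33; III: μ=10.2, E[X²]=208.08.
E[X] = 0.38·6.95 + 0.38·6.2 + 0.24·10.2 = 7.445.
E[X²] = 0.38·48.67 + 0.38·41.33 + 0.24·208.08 = 84.1392.
Var(X) = E[X²] − (E[X])² = 84.1392 − 55.428 = 28.7112.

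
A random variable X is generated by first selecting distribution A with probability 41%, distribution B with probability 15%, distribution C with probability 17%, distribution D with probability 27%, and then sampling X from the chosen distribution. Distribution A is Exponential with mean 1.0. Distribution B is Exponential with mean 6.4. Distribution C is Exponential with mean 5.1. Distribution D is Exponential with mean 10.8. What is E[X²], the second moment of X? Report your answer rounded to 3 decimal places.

For each component E[X²] = Var + (mean)², giving A: 2; B: 81.92; C: 52.02; D: 233.28.
Overall E[X²] = 0.41·2 + 0.15·81.92 + 0.17·52.02 + 0.27·233.28 = 84.937.

84.937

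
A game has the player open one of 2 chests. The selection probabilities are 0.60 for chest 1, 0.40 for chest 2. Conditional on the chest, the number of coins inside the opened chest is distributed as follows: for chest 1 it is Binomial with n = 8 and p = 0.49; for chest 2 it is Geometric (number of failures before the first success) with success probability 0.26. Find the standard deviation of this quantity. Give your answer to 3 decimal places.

2.420

Per component, 1: μ=3.92, E[X²]=17.3656; 2: μ=2.84615, E[X²]=19.0473.
E[X] = 0.6·3.92 + 0.4·2.84615 = 3.49046.
E[X²] = 0.6·17.3656 + 0.4·19.0473 = 18.0383.
Var(X) = E[X²] − (E[X])² = 18.0383 − 12.1833 = 5.85497.
SD(X) = √5.85497 = 2.41971.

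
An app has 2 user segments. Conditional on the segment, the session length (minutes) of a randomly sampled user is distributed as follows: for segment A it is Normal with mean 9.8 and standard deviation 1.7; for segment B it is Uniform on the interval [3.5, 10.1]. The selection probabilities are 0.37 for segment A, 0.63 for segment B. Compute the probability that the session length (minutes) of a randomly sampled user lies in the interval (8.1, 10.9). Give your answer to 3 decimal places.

0.406

Conditional on each segment, P(8.1 < X < 10.9): A: 0.582548; B: 0.30303.
By total probability, P(8.1 < X < 10.9) = 0.37·0.582548 + 0.63·0.30303 = 0.406452.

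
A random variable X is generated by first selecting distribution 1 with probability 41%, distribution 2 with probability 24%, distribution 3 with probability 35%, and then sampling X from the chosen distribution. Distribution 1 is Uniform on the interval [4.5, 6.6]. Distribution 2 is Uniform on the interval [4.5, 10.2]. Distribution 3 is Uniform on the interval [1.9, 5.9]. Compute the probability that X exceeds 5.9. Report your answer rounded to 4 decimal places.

Conditional on each component, P(X > 5.9): 1: 0.333333; 2: 0.754386; 3: 0.
By total probability, P(X > 5.9) = 0.41·0.333333 + 0.24·0.754386 + 0.35·0 = 0.317719.

0.3177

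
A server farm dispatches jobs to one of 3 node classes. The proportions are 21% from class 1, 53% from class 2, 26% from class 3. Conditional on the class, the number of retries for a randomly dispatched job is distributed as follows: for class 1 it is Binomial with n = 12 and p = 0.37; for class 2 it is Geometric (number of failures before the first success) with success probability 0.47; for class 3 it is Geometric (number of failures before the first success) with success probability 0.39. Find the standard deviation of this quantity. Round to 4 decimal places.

2.1449

Per component, 1: μ=4.44, E[X²]=22.5108; 2: μ=1.12766, E[X²]=3.67089; 3: μ=1.5641, E[X²]=6.45694.
E[X] = 0.21·4.44 + 0.53·1.12766 + 0.26·1.5641 = 1.93673.
E[X²] = 0.21·22.5108 + 0.53·3.67089 + 0.26·6.45694 = 8.35164.
Var(X) = E[X²] − (E[X])² = 8.35164 − 3.75091 = 4.60074.
SD(X) = √4.60074 = 2.14493.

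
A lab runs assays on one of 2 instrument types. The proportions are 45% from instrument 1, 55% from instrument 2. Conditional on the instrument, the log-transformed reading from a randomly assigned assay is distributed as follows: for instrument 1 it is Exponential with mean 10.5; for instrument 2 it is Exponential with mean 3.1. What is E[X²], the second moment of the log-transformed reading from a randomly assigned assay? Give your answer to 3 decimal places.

For each component E[X²] = Var + (mean)², giving 1: 220.5; 2: 19.22.
Overall E[X²] = 0.45·220.5 + 0.55·19.22 = 109.796.

109.796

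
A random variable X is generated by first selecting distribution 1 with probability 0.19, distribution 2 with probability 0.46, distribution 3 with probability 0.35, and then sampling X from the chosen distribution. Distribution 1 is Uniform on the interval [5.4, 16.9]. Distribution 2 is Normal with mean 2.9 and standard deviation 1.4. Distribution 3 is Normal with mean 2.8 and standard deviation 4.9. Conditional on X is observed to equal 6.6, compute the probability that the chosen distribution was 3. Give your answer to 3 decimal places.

0.507

Likelihoods f(6.6 | ·): 1: 0.0869565; 2: 0.00867112; 3: 0.0602724.
Posterior ∝ prior × likelihood. Numerator for 3: 0.35·0.0602724 = 0.0210953.
Normalizing constant: 0.19·0.0869565 + 0.46·0.00867112 + 0.35·0.0602724 = 0.0416058.
P(3 | observation) = 0.0210953 / 0.0416058 = 0.507029.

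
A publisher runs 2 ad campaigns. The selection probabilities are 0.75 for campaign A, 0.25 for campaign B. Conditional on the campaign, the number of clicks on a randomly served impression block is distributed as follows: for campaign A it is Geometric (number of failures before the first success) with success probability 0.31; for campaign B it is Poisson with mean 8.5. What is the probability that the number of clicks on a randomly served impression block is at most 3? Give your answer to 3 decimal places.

Conditional on each campaign, P(X ≤ 3): A: 0.773329; B: 0.0301091.
By total probability, P(X ≤ 3) = 0.75·0.773329 + 0.25·0.0301091 = 0.587524.

0.588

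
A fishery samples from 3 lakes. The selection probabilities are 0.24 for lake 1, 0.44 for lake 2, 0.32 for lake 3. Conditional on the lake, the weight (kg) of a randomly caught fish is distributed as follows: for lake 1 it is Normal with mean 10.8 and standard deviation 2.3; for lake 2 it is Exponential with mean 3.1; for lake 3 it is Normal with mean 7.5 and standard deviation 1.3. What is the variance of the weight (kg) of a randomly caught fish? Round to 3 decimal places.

15.862

Per component, 1: μ=10.8, E[X²]=121.93; 2: μ=3.1, E[X²]=19.22; 3: μ=7.5, E[X²]=57.94.
E[X] = 0.24·10.8 + 0.44·3.1 + 0.32·7.5 = 6.356.
E[X²] = 0.24·121.93 + 0.44·19.22 + 0.32·57.94 = 56.2608.
Var(X) = E[X²] − (E[X])² = 56.2608 − 40.3987 = 15.8621.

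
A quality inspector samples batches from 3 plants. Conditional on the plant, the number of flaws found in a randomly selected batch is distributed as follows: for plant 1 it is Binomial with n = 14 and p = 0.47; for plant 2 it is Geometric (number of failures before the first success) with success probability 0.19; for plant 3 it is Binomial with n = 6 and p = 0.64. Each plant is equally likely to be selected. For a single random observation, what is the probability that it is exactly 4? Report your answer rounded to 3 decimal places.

Conditional on each plant, P(X = 4): 1: 0.0854248; 2: 0.0817888; 3: 0.326149.
By total probability, P(X = 4) = 0.333333·0.0854248 + 0.333333·0.0817888 + 0.333333·0.326149 = 0.164454.

0.164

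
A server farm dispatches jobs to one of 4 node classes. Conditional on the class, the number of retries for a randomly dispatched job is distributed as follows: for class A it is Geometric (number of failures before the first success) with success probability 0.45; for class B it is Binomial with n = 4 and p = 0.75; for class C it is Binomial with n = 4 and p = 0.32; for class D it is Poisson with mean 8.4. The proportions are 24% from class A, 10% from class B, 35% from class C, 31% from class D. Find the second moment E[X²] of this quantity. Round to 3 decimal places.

For each component E[X²] = Var + (mean)², giving A: 4.20988; B: 9.75; C: 2.5088; D: 78.96.
Overall E[X²] = 0.24·4.20988 + 0.1·9.75 + 0.35·2.5088 + 0.31·78.96 = 27.3411.

27.341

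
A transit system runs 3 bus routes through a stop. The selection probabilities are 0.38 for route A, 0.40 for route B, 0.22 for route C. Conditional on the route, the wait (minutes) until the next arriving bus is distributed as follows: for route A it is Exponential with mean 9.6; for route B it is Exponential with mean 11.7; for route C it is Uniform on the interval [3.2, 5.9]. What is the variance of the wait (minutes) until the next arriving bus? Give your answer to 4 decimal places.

97.2116

Per component, A: μ=9.6, E[X²]=184.32; B: μ=11.7, E[X²]=273.78; C: μ=4.55, E[X²]=21.31.
E[X] = 0.38·9.6 + 0.4·11.7 + 0.22·4.55 = 9.329.
E[X²] = 0.38·184.32 + 0.4·273.78 + 0.22·21.31 = 184.242.
Var(X) = E[X²] − (E[X])² = 184.242 − 87.0302 = 97.2116.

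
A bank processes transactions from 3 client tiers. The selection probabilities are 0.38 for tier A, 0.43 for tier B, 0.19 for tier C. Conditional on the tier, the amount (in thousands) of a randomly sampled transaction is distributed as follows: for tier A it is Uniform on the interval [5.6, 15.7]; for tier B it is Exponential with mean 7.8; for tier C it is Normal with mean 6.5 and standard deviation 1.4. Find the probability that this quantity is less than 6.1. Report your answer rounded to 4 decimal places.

0.3257

Conditional on each tier, P(X < 6.1): A: 0.049505; B: 0.542533; C: 0.387548.
By total probability, P(X < 6.1) = 0.38·0.049505 + 0.43·0.542533 + 0.19·0.387548 = 0.325735.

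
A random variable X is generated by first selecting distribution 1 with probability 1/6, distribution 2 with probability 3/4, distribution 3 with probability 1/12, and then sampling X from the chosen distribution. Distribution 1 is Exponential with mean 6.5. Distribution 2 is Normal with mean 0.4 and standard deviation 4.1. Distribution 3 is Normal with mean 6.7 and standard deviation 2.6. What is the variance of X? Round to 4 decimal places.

Per component, 1: μ=6.5, E[X²]=84.5; 2: μ=0.4, E[X²]=16.97; 3: μ=6.7, E[X²]=51.65.
E[X] = 0.166667·6.5 + 0.75·0.4 + 0.0833333·6.7 = 1.94167.
E[X²] = 0.166667·84.5 + 0.75·16.97 + 0.0833333·51.65 = 31.115.
Var(X) = E[X²] − (E[X])² = 31.115 − 3.77007 = 27.3449.

27.3449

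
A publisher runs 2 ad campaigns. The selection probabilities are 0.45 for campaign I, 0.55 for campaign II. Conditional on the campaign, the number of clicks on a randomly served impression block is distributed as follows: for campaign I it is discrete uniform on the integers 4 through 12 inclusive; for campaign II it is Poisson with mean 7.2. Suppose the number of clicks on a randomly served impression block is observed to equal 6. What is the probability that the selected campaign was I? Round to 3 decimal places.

0.386

Likelihoods P(X=6 | ·): I: 0.111111; II: 0.144458.
Posterior ∝ prior × likelihood. Numerator for I: 0.45·0.111111 = 0.05.
Normalizing constant: 0.45·0.111111 + 0.55·0.144458 = 0.129452.
P(I | observation) = 0.05 / 0.129452 = 0.386244.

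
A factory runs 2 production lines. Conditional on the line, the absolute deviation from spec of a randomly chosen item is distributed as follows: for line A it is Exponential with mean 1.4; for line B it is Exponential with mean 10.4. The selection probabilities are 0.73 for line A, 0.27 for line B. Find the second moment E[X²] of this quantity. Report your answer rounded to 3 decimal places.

61.268

For each component E[X²] = Var + (mean)², giving A: 3.92; B: 216.32.
Overall E[X²] = 0.73·3.92 + 0.27·216.32 = 61.268.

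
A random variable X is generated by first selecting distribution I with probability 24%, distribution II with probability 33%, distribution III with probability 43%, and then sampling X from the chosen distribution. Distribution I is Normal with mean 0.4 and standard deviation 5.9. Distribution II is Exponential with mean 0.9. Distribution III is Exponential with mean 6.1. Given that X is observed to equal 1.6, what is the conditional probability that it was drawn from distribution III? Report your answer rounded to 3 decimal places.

Likelihoods f(1.6 | ·): I: 0.0662331; II: 0.187793; III: 0.126112.
Posterior ∝ prior × likelihood. Numerator for III: 0.43·0.126112 = 0.0542282.
Normalizing constant: 0.24·0.0662331 + 0.33·0.187793 + 0.43·0.126112 = 0.132096.
P(III | observation) = 0.0542282 / 0.132096 = 0.410522.

0.411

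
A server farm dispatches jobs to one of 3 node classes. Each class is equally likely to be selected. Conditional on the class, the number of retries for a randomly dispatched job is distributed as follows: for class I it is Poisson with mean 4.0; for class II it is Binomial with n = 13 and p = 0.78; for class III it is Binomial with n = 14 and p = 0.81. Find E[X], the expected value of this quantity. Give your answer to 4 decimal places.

8.4933

Component means — I: 4; II: 10.14; III: 11.34.
E[X] = 0.333333·4 + 0.333333·10.14 + 0.333333·11.34 = 8.49333.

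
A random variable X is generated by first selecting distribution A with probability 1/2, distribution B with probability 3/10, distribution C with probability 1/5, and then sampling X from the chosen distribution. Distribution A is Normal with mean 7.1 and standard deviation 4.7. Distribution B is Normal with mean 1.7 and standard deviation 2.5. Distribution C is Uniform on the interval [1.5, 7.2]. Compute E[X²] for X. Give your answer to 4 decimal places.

For each component E[X²] = Var + (mean)², giving A: 72.5; B: 9.14; C: 21.63.
Overall E[X²] = 0.5·72.5 + 0.3·9.14 + 0.2·21.63 = 43.318.

43.3180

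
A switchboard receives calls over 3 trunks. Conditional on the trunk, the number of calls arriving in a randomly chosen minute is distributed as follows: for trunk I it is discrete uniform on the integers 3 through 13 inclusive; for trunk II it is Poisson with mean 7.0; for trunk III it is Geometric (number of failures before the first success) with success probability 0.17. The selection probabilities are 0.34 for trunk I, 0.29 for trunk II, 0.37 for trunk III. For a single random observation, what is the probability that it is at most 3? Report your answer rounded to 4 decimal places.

0.2490

Conditional on each trunk, P(X ≤ 3): I: 0.0909091; II: 0.0817654; III: 0.525417.
By total probability, P(X ≤ 3) = 0.34·0.0909091 + 0.29·0.0817654 + 0.37·0.525417 = 0.249025.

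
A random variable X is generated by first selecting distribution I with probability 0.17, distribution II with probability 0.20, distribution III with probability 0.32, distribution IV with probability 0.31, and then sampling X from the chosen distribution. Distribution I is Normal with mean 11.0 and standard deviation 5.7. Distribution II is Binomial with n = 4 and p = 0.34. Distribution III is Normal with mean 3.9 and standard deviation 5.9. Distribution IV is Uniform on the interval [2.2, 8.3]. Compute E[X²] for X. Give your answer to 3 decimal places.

For each component E[X²] = Var + (mean)², giving I: 153.49; II: 2.7472; III: 50.02; IV: 30.6633.
Overall E[X²] = 0.17·153.49 + 0.2·2.7472 + 0.32·50.02 + 0.31·30.6633 = 52.1548.

52.155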